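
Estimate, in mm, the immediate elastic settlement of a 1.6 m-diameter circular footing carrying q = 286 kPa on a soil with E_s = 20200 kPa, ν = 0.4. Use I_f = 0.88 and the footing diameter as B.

Immediate (elastic) settlement: S_e = q·B·(1−ν²)/E_s · I_f.
S_e = 286 × 1.6 × (1 − 0.4²) / 20200 × 0.88
    = 286 × 1.6 × 0.84 / 20200 × 0.88
    = 0.01675 m = 16.75 mm

S_e ≈ 16.7 mm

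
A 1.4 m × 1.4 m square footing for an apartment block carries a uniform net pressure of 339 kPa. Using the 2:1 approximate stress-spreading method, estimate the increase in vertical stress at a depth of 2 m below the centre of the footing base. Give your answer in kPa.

By the 2:1 method the load spreads at 1 horizontal : 2 vertical, so at depth z the loaded area has grown by z in each plan dimension:
Δσ = qBL/((B+z)(L+z)) = 339×1.4×1.4/((1.4+2)(1.4+2)) = 57.478 kPa

Δσ_z ≈ 57.5 kPa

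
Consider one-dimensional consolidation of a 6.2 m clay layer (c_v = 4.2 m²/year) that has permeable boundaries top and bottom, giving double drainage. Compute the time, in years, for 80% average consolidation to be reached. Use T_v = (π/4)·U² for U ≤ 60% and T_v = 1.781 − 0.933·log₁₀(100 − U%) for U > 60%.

Drainage path length: H_d = H/2 = 3.1 m (double drainage).
U > 60%: T_v = 1.781 − 0.933·log₁₀(100 − 80) = 0.56714.
t = T_v·H_d²/c_v = 0.56714×3.1²/4.2 = 1.298 years.

t ≈ 1.3 years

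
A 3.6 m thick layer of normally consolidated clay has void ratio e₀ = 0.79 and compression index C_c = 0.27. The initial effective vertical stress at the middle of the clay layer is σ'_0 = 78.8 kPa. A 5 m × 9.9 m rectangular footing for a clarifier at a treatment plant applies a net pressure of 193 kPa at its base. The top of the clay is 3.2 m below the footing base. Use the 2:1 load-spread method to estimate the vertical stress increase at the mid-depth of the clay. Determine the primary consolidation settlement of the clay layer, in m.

Mid-depth of clay below the footing base: z = 3.2 + 3.6/2 = 5 m.
Stress increase at mid-clay by the 2:1 spreading method:
Δσ = qBL/((B+z)(L+z)) = 193×5×9.9/((5+5)(9.9+5)) = 64.117 kPa
Final effective stress: σ'_f = σ'_0 + Δσ = 78.8 + 64.117 = 142.92 kPa.
Normally consolidated clay, so the full stress increment lies on the virgin compression line:
S_c = C_c·H/(1+e₀)·log₁₀(σ'_f/σ'_0) = 0.27×3.6/(1+0.79)×log₁₀(142.92/78.8)
    = 0.54302 × 0.25857 = 0.1404 m

S_c ≈ 0.14 m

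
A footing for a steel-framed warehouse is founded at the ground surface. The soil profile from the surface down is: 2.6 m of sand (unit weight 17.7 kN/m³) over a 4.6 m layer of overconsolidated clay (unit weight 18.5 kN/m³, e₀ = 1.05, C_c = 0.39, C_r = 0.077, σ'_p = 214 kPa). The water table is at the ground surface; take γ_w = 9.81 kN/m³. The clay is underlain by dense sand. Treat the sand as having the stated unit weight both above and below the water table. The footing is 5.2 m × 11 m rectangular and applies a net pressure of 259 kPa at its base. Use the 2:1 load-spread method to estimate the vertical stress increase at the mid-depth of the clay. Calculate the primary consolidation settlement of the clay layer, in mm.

Mid-depth of clay below the ground surface: z = 2.6 + 4.6/2 = 4.9 m.
Total vertical stress at mid-clay: σ_v = 17.7×2.6 + 18.5×2.3 = 88.57 kPa.
Pore pressure: u = 9.81×(4.9 − 0) = 48.069 kPa.
Initial effective stress: σ'_0 = σ_v − u = 88.57 − 48.069 = 40.501 kPa.
Stress increase at mid-clay by the 2:1 spreading method:
Δσ = qBL/((B+z)(L+z)) = 259×5.2×11/((5.2+4.9)(11+4.9)) = 92.252 kPa
Final effective stress: σ'_f = 40.501 + 92.252 = 132.75 kPa.
σ'_f = 132.75 ≤ σ'_p = 214 kPa, so the clay remains overconsolidated and only the recompression index applies:
S_c = C_r·H/(1+e₀)·log₁₀(σ'_f/σ'_0) = 0.077×4.6/2.05×log₁₀(132.75/40.501)
    = 0.17278 × 0.51557 = 0.08908 m

S_c ≈ 89.1 mm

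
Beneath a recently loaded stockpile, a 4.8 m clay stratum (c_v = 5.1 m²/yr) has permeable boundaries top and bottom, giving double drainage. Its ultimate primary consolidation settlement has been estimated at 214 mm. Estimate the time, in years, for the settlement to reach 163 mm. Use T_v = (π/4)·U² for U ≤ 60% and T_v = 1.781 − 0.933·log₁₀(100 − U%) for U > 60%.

t ≈ 0.56 years

Drainage path length: H_d = H/2 = 2.4 m (double drainage).
U = S(t)/S_ult = 163/214 = 0.7617.
U > 60%: T_v = 1.781 − 0.933·log₁₀(100 − 76.168) = 0.49611.
t = T_v·H_d²/c_v = 0.49611×2.4²/5.1 = 0.5603 years.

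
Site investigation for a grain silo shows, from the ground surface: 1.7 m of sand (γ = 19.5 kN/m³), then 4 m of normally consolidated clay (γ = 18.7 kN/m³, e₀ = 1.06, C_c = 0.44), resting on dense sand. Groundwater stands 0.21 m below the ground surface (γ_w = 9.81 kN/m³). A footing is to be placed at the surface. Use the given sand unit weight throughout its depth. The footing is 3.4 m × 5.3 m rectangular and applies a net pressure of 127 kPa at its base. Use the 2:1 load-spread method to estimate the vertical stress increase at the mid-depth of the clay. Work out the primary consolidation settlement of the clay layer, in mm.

S_c ≈ 255 mm

Mid-depth of clay below the ground surface: z = 1.7 + 4/2 = 3.7 m.
Total vertical stress at mid-clay: σ_v = 19.5×1.7 + 18.7×2 = 70.55 kPa.
Pore pressure: u = 9.81×(3.7 − 0.21) = 34.237 kPa.
Initial effective stress: σ'_0 = σ_v − u = 70.55 − 34.237 = 36.313 kPa.
Stress increase at mid-clay by the 2:1 spreading method:
Δσ = qBL/((B+z)(L+z)) = 127×3.4×5.3/((3.4+3.7)(5.3+3.7)) = 35.814 kPa
Final effective stress: σ'_f = σ'_0 + Δσ = 36.313 + 35.814 = 72.127 kPa.
Normally consolidated clay, so the full stress increment lies on the virgin compression line:
S_c = C_c·H/(1+e₀)·log₁₀(σ'_f/σ'_0) = 0.44×4/(1+1.06)×log₁₀(72.127/36.313)
    = 0.85437 × 0.29804 = 0.2546 m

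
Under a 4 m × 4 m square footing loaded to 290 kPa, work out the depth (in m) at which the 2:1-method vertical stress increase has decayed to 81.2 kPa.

2:1 spreading — at depth z the loaded area has grown by z in each plan dimension:
qB²/(B+z)² = Δσ_z ⇒ z = B(√(q/Δσ_z) − 1) = 4×(√(290/81.2) − 1) = 3.559 m

z ≈ 3.56 m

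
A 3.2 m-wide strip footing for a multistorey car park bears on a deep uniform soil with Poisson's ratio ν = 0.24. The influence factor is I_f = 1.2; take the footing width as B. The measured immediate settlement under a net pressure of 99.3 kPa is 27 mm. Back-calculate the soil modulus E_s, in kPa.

E_s ≈ 13300 kPa

S_e = q·B·(1−ν²)/E_s · I_f  ⇒  E_s = q·B·(1−ν²)·I_f / S_e.
E_s = 99.3 × 3.2 × 0.9424 × 1.2 / 0.027 = 13310 kPa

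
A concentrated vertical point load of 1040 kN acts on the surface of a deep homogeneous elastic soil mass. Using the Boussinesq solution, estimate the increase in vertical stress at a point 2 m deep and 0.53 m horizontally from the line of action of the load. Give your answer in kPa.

Boussinesq vertical stress below a point load on an elastic half-space:
Δσ_z = 3P/(2πz²) · [1 + (r/z)²]^(−5/2)
r/z = 0.53/2 = 0.265; [1+(r/z)²]^(−5/2) = 0.84394.
Δσ_z = 3×1040/(2π×2²) × 0.84394 = 124.14 × 0.84394 = 104.8 kPa

Δσ_z ≈ 105 kPa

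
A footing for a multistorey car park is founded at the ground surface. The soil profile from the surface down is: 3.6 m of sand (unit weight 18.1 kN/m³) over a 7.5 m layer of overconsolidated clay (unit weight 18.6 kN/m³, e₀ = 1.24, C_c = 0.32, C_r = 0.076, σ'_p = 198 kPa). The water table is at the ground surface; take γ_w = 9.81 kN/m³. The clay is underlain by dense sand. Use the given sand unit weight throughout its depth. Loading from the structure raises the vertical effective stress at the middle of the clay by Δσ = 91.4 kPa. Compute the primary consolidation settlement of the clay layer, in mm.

S_c ≈ 99.3 mm

Mid-depth of clay below the ground surface: z = 3.6 + 7.5/2 = 7.35 m.
Total vertical stress at mid-clay: σ_v = 18.1×3.6 + 18.6×3.75 = 134.91 kPa.
Pore pressure: u = 9.81×(7.35 − 0) = 72.103 kPa.
Initial effective stress: σ'_0 = σ_v − u = 134.91 − 72.103 = 62.807 kPa.
Final effective stress: σ'_f = 62.807 + 91.4 = 154.21 kPa.
σ'_f = 154.21 ≤ σ'_p = 198 kPa, so the clay remains overconsolidated and only the recompression index applies:
S_c = C_r·H/(1+e₀)·log₁₀(σ'_f/σ'_0) = 0.076×7.5/2.24×log₁₀(154.21/62.807)
    = 0.25446 × 0.3901 = 0.09927 m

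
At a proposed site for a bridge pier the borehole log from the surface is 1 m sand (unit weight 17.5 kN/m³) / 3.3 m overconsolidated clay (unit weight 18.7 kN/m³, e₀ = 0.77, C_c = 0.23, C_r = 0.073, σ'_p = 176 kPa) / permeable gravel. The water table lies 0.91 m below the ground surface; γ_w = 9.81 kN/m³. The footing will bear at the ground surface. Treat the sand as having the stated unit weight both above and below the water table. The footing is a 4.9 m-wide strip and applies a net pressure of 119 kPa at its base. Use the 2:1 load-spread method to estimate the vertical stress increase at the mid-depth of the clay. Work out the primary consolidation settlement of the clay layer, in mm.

Mid-depth of clay below the ground surface: z = 1 + 3.3/2 = 2.65 m.
Total vertical stress at mid-clay: σ_v = 17.5×1 + 18.7×1.65 = 48.355 kPa.
Pore pressure: u = 9.81×(2.65 − 0.91) = 17.069 kPa.
Initial effective stress: σ'_0 = σ_v − u = 48.355 − 17.069 = 31.286 kPa.
Stress increase at mid-clay by the 2:1 spreading method:
Δσ = qB/(B+z) = 119×4.9/(4.9+2.65) = 77.232 kPa
Final effective stress: σ'_f = 31.286 + 77.232 = 108.52 kPa.
σ'_f = 108.52 ≤ σ'_p = 176 kPa, so the clay remains overconsolidated and only the recompression index applies:
S_c = C_r·H/(1+e₀)·log₁₀(σ'_f/σ'_0) = 0.073×3.3/1.77×log₁₀(108.52/31.286)
    = 0.1361 × 0.54016 = 0.07352 m

S_c ≈ 73.5 mm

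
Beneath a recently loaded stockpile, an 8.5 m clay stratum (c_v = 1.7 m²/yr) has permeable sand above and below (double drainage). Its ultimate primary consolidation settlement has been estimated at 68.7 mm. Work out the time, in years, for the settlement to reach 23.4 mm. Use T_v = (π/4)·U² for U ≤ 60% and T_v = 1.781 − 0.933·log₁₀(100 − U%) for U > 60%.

Drainage path length: H_d = H/2 = 4.25 m (double drainage).
U = S(t)/S_ult = 23.4/68.7 = 0.3406.
U ≤ 60%: T_v = (π/4)·U² = (π/4)×0.34061² = 0.091119.
t = T_v·H_d²/c_v = 0.091119×4.25²/1.7 = 0.9681 years.

t ≈ 0.968 years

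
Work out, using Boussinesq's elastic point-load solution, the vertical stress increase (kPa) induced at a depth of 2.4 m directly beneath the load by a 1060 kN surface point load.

Δσ_z ≈ 87.9 kPa

Boussinesq vertical stress below a point load on an elastic half-space:
Δσ_z = 3P/(2πz²) · [1 + (r/z)²]^(−5/2)
r/z = 0/2.4 = 0; [1+(r/z)²]^(−5/2) = 1.
Δσ_z = 3×1060/(2π×2.4²) × 1 = 87.867 × 1 = 87.87 kPa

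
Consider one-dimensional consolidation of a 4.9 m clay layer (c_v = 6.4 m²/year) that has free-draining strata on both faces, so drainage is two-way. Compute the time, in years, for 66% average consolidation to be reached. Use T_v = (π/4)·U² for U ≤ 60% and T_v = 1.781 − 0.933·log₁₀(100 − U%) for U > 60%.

t ≈ 0.33 years

Drainage path length: H_d = H/2 = 2.45 m (double drainage).
U > 60%: T_v = 1.781 − 0.933·log₁₀(100 − 66) = 0.35213.
t = T_v·H_d²/c_v = 0.35213×2.45²/6.4 = 0.3303 years.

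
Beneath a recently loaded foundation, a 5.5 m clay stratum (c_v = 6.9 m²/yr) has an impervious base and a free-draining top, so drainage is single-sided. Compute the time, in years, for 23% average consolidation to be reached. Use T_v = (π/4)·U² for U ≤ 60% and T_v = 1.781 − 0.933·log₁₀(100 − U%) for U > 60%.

t ≈ 0.182 years

Drainage path length: H_d = H = 5.5 m (single drainage).
U ≤ 60%: T_v = (π/4)·U² = (π/4)×0.23² = 0.041548.
t = T_v·H_d²/c_v = 0.041548×5.5²/6.9 = 0.1821 years.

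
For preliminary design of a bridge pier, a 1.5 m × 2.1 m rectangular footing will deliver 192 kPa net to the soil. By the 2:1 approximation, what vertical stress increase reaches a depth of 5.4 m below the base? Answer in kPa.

By the 2:1 method the load spreads at 1 horizontal : 2 vertical, so at depth z the loaded area has grown by z in each plan dimension:
Δσ = qBL/((B+z)(L+z)) = 192×1.5×2.1/((1.5+5.4)(2.1+5.4)) = 11.687 kPa

Δσ_z ≈ 11.7 kPa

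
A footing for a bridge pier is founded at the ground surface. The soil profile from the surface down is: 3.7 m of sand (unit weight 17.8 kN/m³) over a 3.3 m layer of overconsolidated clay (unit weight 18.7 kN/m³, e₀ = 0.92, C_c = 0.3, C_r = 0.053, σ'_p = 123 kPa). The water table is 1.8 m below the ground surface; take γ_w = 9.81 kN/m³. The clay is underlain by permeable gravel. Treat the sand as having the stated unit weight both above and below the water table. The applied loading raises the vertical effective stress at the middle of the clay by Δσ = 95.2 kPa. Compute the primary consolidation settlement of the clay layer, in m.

Mid-depth of clay below the ground surface: z = 3.7 + 3.3/2 = 5.35 m.
Total vertical stress at mid-clay: σ_v = 17.8×3.7 + 18.7×1.65 = 96.715 kPa.
Pore pressure: u = 9.81×(5.35 − 1.8) = 34.825 kPa.
Initial effective stress: σ'_0 = σ_v − u = 96.715 − 34.825 = 61.89 kPa.
Final effective stress: σ'_f = 61.89 + 95.2 = 157.09 kPa.
σ'_f = 157.09 > σ'_p = 123 kPa, so the stress path crosses the preconsolidation pressure — recompression up to σ'_p, then virgin compression beyond:
S_c = H/(1+e₀)·[C_r·log₁₀(σ'_p/σ'_0) + C_c·log₁₀(σ'_f/σ'_p)]
    = 3.3/1.92 × [0.053×log₁₀(123/61.89) + 0.3×log₁₀(157.09/123)]
    = 1.7188 × [0.015809 + 0.031873] = 0.08196 m

S_c ≈ 0.082 m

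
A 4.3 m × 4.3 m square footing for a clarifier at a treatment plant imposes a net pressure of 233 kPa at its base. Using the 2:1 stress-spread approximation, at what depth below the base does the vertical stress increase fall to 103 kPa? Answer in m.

z ≈ 2.17 m

2:1 spreading — at depth z the loaded area has grown by z in each plan dimension:
qB²/(B+z)² = Δσ_z ⇒ z = B(√(q/Δσ_z) − 1) = 4.3×(√(233/103) − 1) = 2.167 m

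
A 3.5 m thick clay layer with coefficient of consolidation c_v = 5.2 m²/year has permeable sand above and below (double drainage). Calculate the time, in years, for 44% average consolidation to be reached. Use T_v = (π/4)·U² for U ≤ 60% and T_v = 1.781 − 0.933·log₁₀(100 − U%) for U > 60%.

Drainage path length: H_d = H/2 = 1.75 m (double drainage).
U ≤ 60%: T_v = (π/4)·U² = (π/4)×0.44² = 0.15205.
t = T_v·H_d²/c_v = 0.15205×1.75²/5.2 = 0.08955 years.

t ≈ 0.0895 years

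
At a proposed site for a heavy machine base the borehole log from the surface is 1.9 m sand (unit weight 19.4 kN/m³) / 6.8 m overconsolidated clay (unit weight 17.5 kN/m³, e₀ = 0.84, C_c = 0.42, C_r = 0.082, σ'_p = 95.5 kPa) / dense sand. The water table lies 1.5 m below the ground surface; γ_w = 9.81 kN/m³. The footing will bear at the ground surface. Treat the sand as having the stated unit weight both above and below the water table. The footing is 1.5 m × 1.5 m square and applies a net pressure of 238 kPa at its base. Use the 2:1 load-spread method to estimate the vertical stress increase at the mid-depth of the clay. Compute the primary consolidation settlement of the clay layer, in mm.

S_c ≈ 23.6 mm

Mid-depth of clay below the ground surface: z = 1.9 + 6.8/2 = 5.3 m.
Total vertical stress at mid-clay: σ_v = 19.4×1.9 + 17.5×3.4 = 96.36 kPa.
Pore pressure: u = 9.81×(5.3 − 1.5) = 37.278 kPa.
Initial effective stress: σ'_0 = σ_v − u = 96.36 − 37.278 = 59.082 kPa.
Stress increase at mid-clay by the 2:1 spreading method:
Δσ = qBL/((B+z)(L+z)) = 238×1.5×1.5/((1.5+5.3)(1.5+5.3)) = 11.581 kPa
Final effective stress: σ'_f = 59.082 + 11.581 = 70.663 kPa.
σ'_f = 70.663 ≤ σ'_p = 95.5 kPa, so the clay remains overconsolidated and only the recompression index applies:
S_c = C_r·H/(1+e₀)·log₁₀(σ'_f/σ'_0) = 0.082×6.8/1.84×log₁₀(70.663/59.082)
    = 0.30305 × 0.077737 = 0.02356 m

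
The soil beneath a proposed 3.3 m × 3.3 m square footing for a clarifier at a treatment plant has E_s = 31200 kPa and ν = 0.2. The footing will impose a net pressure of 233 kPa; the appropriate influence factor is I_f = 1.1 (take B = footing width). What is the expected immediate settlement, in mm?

S_e ≈ 26 mm

Immediate (elastic) settlement: S_e = q·B·(1−ν²)/E_s · I_f.
S_e = 233 × 3.3 × (1 − 0.2²) / 31200 × 1.1
    = 233 × 3.3 × 0.96 / 31200 × 1.1
    = 0.02602 m = 26.02 mm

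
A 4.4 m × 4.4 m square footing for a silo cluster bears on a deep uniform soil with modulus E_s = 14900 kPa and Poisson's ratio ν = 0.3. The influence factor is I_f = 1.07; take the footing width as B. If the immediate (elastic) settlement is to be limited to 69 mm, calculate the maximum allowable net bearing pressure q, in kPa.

q ≈ 240 kPa

S_e = q·B·(1−ν²)/E_s · I_f  ⇒  q = S_e·E_s / (B·(1−ν²)·I_f).
q = 0.069 × 14900 / (4.4 × 0.91 × 1.07) = 240 kPa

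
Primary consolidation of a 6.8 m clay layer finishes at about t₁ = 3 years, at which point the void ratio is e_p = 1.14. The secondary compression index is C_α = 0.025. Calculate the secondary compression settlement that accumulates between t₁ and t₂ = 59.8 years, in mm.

Secondary compression: S_s = C_α·H/(1+e_p)·log₁₀(t₂/t₁)
S_s = 0.025×6.8/(1+1.14)×log₁₀(59.8/3)
    = 0.07944 × 1.3 = 0.1032 m

S_s ≈ 103 mm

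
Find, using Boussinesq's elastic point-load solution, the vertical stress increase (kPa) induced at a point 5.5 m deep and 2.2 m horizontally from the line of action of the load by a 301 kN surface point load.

Δσ_z ≈ 3.28 kPa

Boussinesq vertical stress below a point load on an elastic half-space:
Δσ_z = 3P/(2πz²) · [1 + (r/z)²]^(−5/2)
r/z = 2.2/5.5 = 0.4; [1+(r/z)²]^(−5/2) = 0.69001.
Δσ_z = 3×301/(2π×5.5²) × 0.69001 = 4.751 × 0.69001 = 3.278 kPa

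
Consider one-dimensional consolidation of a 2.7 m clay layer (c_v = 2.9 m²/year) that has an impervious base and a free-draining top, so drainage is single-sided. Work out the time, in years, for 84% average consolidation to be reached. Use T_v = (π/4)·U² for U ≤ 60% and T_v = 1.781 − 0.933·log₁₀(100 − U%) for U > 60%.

t ≈ 1.65 years

Drainage path length: H_d = H = 2.7 m (single drainage).
U > 60%: T_v = 1.781 − 0.933·log₁₀(100 − 84) = 0.65756.
t = T_v·H_d²/c_v = 0.65756×2.7²/2.9 = 1.653 years.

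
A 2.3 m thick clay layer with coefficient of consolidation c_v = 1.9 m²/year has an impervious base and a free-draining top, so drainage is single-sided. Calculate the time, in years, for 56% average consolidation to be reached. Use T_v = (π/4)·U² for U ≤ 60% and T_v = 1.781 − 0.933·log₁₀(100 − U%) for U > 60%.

t ≈ 0.686 years

Drainage path length: H_d = H = 2.3 m (single drainage).
U ≤ 60%: T_v = (π/4)·U² = (π/4)×0.56² = 0.2463.
t = T_v·H_d²/c_v = 0.2463×2.3²/1.9 = 0.6858 years.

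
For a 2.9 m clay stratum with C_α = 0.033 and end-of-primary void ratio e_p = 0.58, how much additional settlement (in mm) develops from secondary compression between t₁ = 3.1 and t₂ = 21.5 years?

Secondary compression: S_s = C_α·H/(1+e_p)·log₁₀(t₂/t₁)
S_s = 0.033×2.9/(1+0.58)×log₁₀(21.5/3.1)
    = 0.06057 × 0.8411 = 0.05094 m

S_s ≈ 50.9 mm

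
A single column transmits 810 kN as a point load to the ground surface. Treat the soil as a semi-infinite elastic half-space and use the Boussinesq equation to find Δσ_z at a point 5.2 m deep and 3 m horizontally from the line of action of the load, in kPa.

Boussinesq vertical stress below a point load on an elastic half-space:
Δσ_z = 3P/(2πz²) · [1 + (r/z)²]^(−5/2)
r/z = 3/5.2 = 0.57692; [1+(r/z)²]^(−5/2) = 0.48759.
Δσ_z = 3×810/(2π×5.2²) × 0.48759 = 14.303 × 0.48759 = 6.974 kPa

Δσ_z ≈ 6.97 kPa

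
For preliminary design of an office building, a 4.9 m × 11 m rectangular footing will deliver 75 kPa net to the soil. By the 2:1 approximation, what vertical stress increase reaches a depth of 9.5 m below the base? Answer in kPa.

By the 2:1 method the load spreads at 1 horizontal : 2 vertical, so at depth z the loaded area has grown by z in each plan dimension:
Δσ = qBL/((B+z)(L+z)) = 75×4.9×11/((4.9+9.5)(11+9.5)) = 13.694 kPa

Δσ_z ≈ 13.7 kPa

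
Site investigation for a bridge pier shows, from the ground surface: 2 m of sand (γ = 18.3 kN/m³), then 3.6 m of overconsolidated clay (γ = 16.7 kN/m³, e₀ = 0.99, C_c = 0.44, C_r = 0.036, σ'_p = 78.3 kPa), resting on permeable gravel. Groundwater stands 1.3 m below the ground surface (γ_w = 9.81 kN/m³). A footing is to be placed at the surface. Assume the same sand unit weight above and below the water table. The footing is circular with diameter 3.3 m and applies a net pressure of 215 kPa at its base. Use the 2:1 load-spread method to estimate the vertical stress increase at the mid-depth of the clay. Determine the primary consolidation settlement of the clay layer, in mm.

Mid-depth of clay below the ground surface: z = 2 + 3.6/2 = 3.8 m.
Total vertical stress at mid-clay: σ_v = 18.3×2 + 16.7×1.8 = 66.66 kPa.
Pore pressure: u = 9.81×(3.8 − 1.3) = 24.525 kPa.
Initial effective stress: σ'_0 = σ_v − u = 66.66 − 24.525 = 42.135 kPa.
Stress increase at mid-clay by the 2:1 spreading method:
Δσ ≈ qD²/(D+z)² = 215×3.3²/(3.3+3.8)² = 46.446 kPa
Final effective stress: σ'_f = 42.135 + 46.446 = 88.581 kPa.
σ'_f = 88.581 > σ'_p = 78.3 kPa, so the stress path crosses the preconsolidation pressure — recompression up to σ'_p, then virgin compression beyond:
S_c = H/(1+e₀)·[C_r·log₁₀(σ'_p/σ'_0) + C_c·log₁₀(σ'_f/σ'_p)]
    = 3.6/1.99 × [0.036×log₁₀(78.3/42.135) + 0.44×log₁₀(88.581/78.3)]
    = 1.809 × [0.0096883 + 0.023575] = 0.06017 m

S_c ≈ 60.2 mm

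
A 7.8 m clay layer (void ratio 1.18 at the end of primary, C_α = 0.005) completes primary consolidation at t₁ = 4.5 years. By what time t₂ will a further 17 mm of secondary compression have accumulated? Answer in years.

t₂ ≈ 40.1 years

S_s = C_α·H/(1+e_p)·log₁₀(t₂/t₁) ⇒ log₁₀(t₂/t₁) = S_s·(1+e_p)/(C_α·H).
log₁₀(t₂/t₁) = 0.017 × (1+1.18) / (0.005×7.8) = 0.9503
t₂ = t₁ × 10^0.9503 = 4.5 × 8.918 = 40.13 years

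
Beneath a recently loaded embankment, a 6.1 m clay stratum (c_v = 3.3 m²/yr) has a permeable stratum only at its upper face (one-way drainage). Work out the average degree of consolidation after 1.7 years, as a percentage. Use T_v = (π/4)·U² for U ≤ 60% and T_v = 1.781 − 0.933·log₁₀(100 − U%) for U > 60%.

U ≈ 43.8 %

Drainage path length: H_d = H = 6.1 m (single drainage).
T_v = c_v·t/H_d² = 3.3×1.7/6.1² = 0.15077.
T_v = 0.15077 corresponds to the U ≤ 60% branch:
U = √(4T_v/π) = 0.4381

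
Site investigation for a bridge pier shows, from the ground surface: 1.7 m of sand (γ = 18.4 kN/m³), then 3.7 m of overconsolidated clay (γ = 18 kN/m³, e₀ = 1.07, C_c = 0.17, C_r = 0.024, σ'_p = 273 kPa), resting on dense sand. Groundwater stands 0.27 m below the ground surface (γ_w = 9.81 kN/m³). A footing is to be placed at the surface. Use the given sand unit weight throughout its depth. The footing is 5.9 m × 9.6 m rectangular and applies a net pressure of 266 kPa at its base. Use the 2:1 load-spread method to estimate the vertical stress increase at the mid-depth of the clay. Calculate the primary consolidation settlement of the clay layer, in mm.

S_c ≈ 29 mm

Mid-depth of clay below the ground surface: z = 1.7 + 3.7/2 = 3.55 m.
Total vertical stress at mid-clay: σ_v = 18.4×1.7 + 18×1.85 = 64.58 kPa.
Pore pressure: u = 9.81×(3.55 − 0.27) = 32.177 kPa.
Initial effective stress: σ'_0 = σ_v − u = 64.58 − 32.177 = 32.403 kPa.
Stress increase at mid-clay by the 2:1 spreading method:
Δσ = qBL/((B+z)(L+z)) = 266×5.9×9.6/((5.9+3.55)(9.6+3.55)) = 121.24 kPa
Final effective stress: σ'_f = 32.403 + 121.24 = 153.64 kPa.
σ'_f = 153.64 ≤ σ'_p = 273 kPa, so the clay remains overconsolidated and only the recompression index applies:
S_c = C_r·H/(1+e₀)·log₁₀(σ'_f/σ'_0) = 0.024×3.7/2.07×log₁₀(153.64/32.403)
    = 0.042898 × 0.67592 = 0.029 m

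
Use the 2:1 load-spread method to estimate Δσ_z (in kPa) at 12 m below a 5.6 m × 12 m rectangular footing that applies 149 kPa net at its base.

By the 2:1 method the load spreads at 1 horizontal : 2 vertical, so at depth z the loaded area has grown by z in each plan dimension:
Δσ = qBL/((B+z)(L+z)) = 149×5.6×12/((5.6+12)(12+12)) = 23.705 kPa

Δσ_z ≈ 23.7 kPa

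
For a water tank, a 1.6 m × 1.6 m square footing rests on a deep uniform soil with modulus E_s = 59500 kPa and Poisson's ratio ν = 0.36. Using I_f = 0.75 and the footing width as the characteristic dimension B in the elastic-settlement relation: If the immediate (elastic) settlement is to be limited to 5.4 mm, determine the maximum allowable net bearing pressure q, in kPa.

q ≈ 308 kPa

S_e = q·B·(1−ν²)/E_s · I_f  ⇒  q = S_e·E_s / (B·(1−ν²)·I_f).
q = 0.0054 × 59500 / (1.6 × 0.8704 × 0.75) = 307.6 kPa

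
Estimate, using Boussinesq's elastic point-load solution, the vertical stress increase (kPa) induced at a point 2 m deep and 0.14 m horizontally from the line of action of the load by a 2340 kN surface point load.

Boussinesq vertical stress below a point load on an elastic half-space:
Δσ_z = 3P/(2πz²) · [1 + (r/z)²]^(−5/2)
r/z = 0.14/2 = 0.07; [1+(r/z)²]^(−5/2) = 0.98785.
Δσ_z = 3×2340/(2π×2²) × 0.98785 = 279.32 × 0.98785 = 275.9 kPa

Δσ_z ≈ 276 kPa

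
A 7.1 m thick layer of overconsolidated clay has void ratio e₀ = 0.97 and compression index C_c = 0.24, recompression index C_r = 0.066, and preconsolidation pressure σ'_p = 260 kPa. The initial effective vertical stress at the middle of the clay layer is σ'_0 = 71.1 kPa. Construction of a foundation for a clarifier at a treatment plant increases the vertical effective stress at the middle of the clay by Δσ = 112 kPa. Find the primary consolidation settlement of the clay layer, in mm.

Final effective stress: σ'_f = 71.1 + 112 = 183.1 kPa.
σ'_f = 183.1 ≤ σ'_p = 260 kPa, so the clay remains overconsolidated and only the recompression index applies:
S_c = C_r·H/(1+e₀)·log₁₀(σ'_f/σ'_0) = 0.066×7.1/1.97×log₁₀(183.1/71.1)
    = 0.23787 × 0.41082 = 0.09772 m

S_c ≈ 97.7 mm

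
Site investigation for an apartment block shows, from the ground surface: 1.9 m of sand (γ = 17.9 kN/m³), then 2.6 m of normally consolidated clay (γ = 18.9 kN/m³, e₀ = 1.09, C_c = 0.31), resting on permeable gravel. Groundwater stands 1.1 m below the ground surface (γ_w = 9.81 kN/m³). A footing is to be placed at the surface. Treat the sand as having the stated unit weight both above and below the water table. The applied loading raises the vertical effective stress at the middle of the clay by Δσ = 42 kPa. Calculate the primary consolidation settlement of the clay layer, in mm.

Mid-depth of clay below the ground surface: z = 1.9 + 2.6/2 = 3.2 m.
Total vertical stress at mid-clay: σ_v = 17.9×1.9 + 18.9×1.3 = 58.58 kPa.
Pore pressure: u = 9.81×(3.2 − 1.1) = 20.601 kPa.
Initial effective stress: σ'_0 = σ_v − u = 58.58 − 20.601 = 37.979 kPa.
Final effective stress: σ'_f = σ'_0 + Δσ = 37.979 + 42 = 79.979 kPa.
Normally consolidated clay, so the full stress increment lies on the virgin compression line:
S_c = C_c·H/(1+e₀)·log₁₀(σ'_f/σ'_0) = 0.31×2.6/(1+1.09)×log₁₀(79.979/37.979)
    = 0.38565 × 0.32343 = 0.1247 m

S_c ≈ 125 mm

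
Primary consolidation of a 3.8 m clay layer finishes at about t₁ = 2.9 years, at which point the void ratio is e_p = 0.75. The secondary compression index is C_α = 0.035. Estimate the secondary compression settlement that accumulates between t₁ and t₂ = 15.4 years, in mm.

S_s ≈ 55.1 mm

Secondary compression: S_s = C_α·H/(1+e_p)·log₁₀(t₂/t₁)
S_s = 0.035×3.8/(1+0.75)×log₁₀(15.4/2.9)
    = 0.076 × 0.7251 = 0.05511 m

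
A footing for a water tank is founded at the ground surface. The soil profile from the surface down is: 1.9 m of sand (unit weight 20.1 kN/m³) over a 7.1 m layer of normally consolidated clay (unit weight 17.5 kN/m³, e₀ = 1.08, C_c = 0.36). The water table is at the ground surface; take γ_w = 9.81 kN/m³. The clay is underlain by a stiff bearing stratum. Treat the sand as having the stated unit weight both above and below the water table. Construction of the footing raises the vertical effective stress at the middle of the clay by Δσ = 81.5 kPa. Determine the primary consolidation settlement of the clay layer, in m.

Mid-depth of clay below the ground surface: z = 1.9 + 7.1/2 = 5.45 m.
Total vertical stress at mid-clay: σ_v = 20.1×1.9 + 17.5×3.55 = 100.31 kPa.
Pore pressure: u = 9.81×(5.45 − 0) = 53.465 kPa.
Initial effective stress: σ'_0 = σ_v − u = 100.31 − 53.465 = 46.845 kPa.
Final effective stress: σ'_f = σ'_0 + Δσ = 46.845 + 81.5 = 128.34 kPa.
Normally consolidated clay, so the full stress increment lies on the virgin compression line:
S_c = C_c·H/(1+e₀)·log₁₀(σ'_f/σ'_0) = 0.36×7.1/(1+1.08)×log₁₀(128.34/46.845)
    = 1.2288 × 0.4377 = 0.5378 m

S_c ≈ 0.538 m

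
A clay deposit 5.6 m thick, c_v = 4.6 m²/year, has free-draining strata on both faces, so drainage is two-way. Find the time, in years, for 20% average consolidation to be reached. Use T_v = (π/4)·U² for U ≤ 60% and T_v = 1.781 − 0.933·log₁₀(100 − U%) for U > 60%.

t ≈ 0.0535 years

Drainage path length: H_d = H/2 = 2.8 m (double drainage).
U ≤ 60%: T_v = (π/4)·U² = (π/4)×0.2² = 0.031416.
t = T_v·H_d²/c_v = 0.031416×2.8²/4.6 = 0.05354 years.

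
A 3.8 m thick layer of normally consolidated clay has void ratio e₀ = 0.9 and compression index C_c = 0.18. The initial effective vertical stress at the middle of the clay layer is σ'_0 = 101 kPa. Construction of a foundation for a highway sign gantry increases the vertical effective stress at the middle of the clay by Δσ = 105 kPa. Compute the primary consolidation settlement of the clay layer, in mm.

S_c ≈ 111 mm

Final effective stress: σ'_f = σ'_0 + Δσ = 101 + 105 = 206 kPa.
Normally consolidated clay, so the full stress increment lies on the virgin compression line:
S_c = C_c·H/(1+e₀)·log₁₀(σ'_f/σ'_0) = 0.18×3.8/(1+0.9)×log₁₀(206/101)
    = 0.36 × 0.30955 = 0.1114 m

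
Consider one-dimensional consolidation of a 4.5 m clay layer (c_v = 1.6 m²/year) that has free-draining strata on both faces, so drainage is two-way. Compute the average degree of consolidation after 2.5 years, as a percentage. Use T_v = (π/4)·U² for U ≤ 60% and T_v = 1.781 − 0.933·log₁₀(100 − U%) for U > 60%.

Drainage path length: H_d = H/2 = 2.25 m (double drainage).
T_v = c_v·t/H_d² = 1.6×2.5/2.25² = 0.79012.
T_v = 0.79012 corresponds to the U > 60% branch:
U = 1 − 10^((1.781 − T_v)/0.933)/100 = 0.8846

U ≈ 88.5 %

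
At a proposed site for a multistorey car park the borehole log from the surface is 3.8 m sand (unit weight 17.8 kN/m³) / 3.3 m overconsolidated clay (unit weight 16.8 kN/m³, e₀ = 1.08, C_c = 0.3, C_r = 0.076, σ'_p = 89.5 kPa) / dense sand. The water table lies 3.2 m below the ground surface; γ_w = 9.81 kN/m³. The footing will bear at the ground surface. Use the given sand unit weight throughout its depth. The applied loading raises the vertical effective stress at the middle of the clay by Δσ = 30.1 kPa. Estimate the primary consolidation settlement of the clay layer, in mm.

Mid-depth of clay below the ground surface: z = 3.8 + 3.3/2 = 5.45 m.
Total vertical stress at mid-clay: σ_v = 17.8×3.8 + 16.8×1.65 = 95.36 kPa.
Pore pressure: u = 9.81×(5.45 − 3.2) = 22.073 kPa.
Initial effective stress: σ'_0 = σ_v − u = 95.36 − 22.073 = 73.287 kPa.
Final effective stress: σ'_f = 73.287 + 30.1 = 103.39 kPa.
σ'_f = 103.39 > σ'_p = 89.5 kPa, so the stress path crosses the preconsolidation pressure — recompression up to σ'_p, then virgin compression beyond:
S_c = H/(1+e₀)·[C_r·log₁₀(σ'_p/σ'_0) + C_c·log₁₀(σ'_f/σ'_p)]
    = 3.3/2.08 × [0.076×log₁₀(89.5/73.287) + 0.3×log₁₀(103.39/89.5)]
    = 1.5865 × [0.0065965 + 0.018797] = 0.04029 m

S_c ≈ 40.3 mm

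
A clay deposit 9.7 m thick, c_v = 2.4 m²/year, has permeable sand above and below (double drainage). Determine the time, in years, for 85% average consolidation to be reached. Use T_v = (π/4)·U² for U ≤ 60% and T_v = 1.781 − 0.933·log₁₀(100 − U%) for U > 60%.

Drainage path length: H_d = H/2 = 4.85 m (double drainage).
U > 60%: T_v = 1.781 − 0.933·log₁₀(100 − 85) = 0.68371.
t = T_v·H_d²/c_v = 0.68371×4.85²/2.4 = 6.701 years.

t ≈ 6.7 years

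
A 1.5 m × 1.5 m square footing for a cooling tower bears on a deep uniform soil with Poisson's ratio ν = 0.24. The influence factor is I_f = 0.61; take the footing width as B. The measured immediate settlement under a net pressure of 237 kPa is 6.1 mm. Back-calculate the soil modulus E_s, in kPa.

E_s ≈ 33500 kPa

S_e = q·B·(1−ν²)/E_s · I_f  ⇒  E_s = q·B·(1−ν²)·I_f / S_e.
E_s = 237 × 1.5 × 0.9424 × 0.61 / 0.0061 = 33500 kPa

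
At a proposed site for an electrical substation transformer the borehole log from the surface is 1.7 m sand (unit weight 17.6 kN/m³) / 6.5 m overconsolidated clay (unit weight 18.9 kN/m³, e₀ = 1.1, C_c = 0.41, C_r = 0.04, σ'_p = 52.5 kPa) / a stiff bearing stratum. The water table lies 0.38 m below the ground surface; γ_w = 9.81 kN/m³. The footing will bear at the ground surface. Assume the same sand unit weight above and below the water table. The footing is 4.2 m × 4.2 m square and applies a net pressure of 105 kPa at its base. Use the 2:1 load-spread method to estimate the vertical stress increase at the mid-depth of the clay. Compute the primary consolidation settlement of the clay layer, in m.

S_c ≈ 0.154 m

Mid-depth of clay below the ground surface: z = 1.7 + 6.5/2 = 4.95 m.
Total vertical stress at mid-clay: σ_v = 17.6×1.7 + 18.9×3.25 = 91.345 kPa.
Pore pressure: u = 9.81×(4.95 − 0.38) = 44.832 kPa.
Initial effective stress: σ'_0 = σ_v − u = 91.345 − 44.832 = 46.513 kPa.
Stress increase at mid-clay by the 2:1 spreading method:
Δσ = qBL/((B+z)(L+z)) = 105×4.2×4.2/((4.2+4.95)(4.2+4.95)) = 22.123 kPa
Final effective stress: σ'_f = 46.513 + 22.123 = 68.636 kPa.
σ'_f = 68.636 > σ'_p = 52.5 kPa, so the stress path crosses the preconsolidation pressure — recompression up to σ'_p, then virgin compression beyond:
S_c = H/(1+e₀)·[C_r·log₁₀(σ'_p/σ'_0) + C_c·log₁₀(σ'_f/σ'_p)]
    = 6.5/2.1 × [0.04×log₁₀(52.5/46.513) + 0.41×log₁₀(68.636/52.5)]
    = 3.0952 × [0.0021034 + 0.047721] = 0.1542 m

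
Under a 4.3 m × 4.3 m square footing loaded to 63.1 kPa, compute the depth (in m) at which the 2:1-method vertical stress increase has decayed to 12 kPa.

2:1 spreading — at depth z the loaded area has grown by z in each plan dimension:
qB²/(B+z)² = Δσ_z ⇒ z = B(√(q/Δσ_z) − 1) = 4.3×(√(63.1/12) − 1) = 5.56 m

z ≈ 5.56 m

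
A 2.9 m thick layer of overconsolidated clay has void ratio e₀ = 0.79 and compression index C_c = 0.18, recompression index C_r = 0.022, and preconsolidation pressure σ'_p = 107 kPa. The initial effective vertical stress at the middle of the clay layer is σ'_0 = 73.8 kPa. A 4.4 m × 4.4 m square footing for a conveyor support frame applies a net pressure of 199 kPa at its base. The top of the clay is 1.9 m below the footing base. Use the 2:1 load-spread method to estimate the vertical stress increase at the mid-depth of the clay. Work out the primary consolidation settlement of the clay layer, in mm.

S_c ≈ 37.9 mm

Mid-depth of clay below the footing base: z = 1.9 + 2.9/2 = 3.35 m.
Stress increase at mid-clay by the 2:1 spreading method:
Δσ = qBL/((B+z)(L+z)) = 199×4.4×4.4/((4.4+3.35)(4.4+3.35)) = 64.144 kPa
Final effective stress: σ'_f = 73.8 + 64.144 = 137.94 kPa.
σ'_f = 137.94 > σ'_p = 107 kPa, so the stress path crosses the preconsolidation pressure — recompression up to σ'_p, then virgin compression beyond:
S_c = H/(1+e₀)·[C_r·log₁₀(σ'_p/σ'_0) + C_c·log₁₀(σ'_f/σ'_p)]
    = 2.9/1.79 × [0.022×log₁₀(107/73.8) + 0.18×log₁₀(137.94/107)]
    = 1.6201 × [0.0035492 + 0.019855] = 0.03792 m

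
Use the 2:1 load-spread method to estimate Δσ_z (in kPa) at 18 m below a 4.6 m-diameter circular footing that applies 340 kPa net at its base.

Δσ_z ≈ 14.1 kPa

By the 2:1 method the load spreads at 1 horizontal : 2 vertical, so at depth z the loaded area has grown by z in each plan dimension:
Δσ ≈ qD²/(D+z)² = 340×4.6²/(4.6+18)² = 14.086 kPa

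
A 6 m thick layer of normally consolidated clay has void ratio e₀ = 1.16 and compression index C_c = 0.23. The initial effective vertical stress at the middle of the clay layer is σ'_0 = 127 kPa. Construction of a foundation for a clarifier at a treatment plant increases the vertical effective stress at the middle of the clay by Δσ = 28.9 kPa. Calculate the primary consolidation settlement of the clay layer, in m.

Final effective stress: σ'_f = σ'_0 + Δσ = 127 + 28.9 = 155.9 kPa.
Normally consolidated clay, so the full stress increment lies on the virgin compression line:
S_c = C_c·H/(1+e₀)·log₁₀(σ'_f/σ'_0) = 0.23×6/(1+1.16)×log₁₀(155.9/127)
    = 0.63889 × 0.089042 = 0.05689 m

S_c ≈ 0.0569 m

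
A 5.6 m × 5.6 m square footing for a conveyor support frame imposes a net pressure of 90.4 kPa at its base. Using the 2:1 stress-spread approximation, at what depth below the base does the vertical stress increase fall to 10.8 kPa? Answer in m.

2:1 spreading — at depth z the loaded area has grown by z in each plan dimension:
qB²/(B+z)² = Δσ_z ⇒ z = B(√(q/Δσ_z) − 1) = 5.6×(√(90.4/10.8) − 1) = 10.6 m

z ≈ 10.6 m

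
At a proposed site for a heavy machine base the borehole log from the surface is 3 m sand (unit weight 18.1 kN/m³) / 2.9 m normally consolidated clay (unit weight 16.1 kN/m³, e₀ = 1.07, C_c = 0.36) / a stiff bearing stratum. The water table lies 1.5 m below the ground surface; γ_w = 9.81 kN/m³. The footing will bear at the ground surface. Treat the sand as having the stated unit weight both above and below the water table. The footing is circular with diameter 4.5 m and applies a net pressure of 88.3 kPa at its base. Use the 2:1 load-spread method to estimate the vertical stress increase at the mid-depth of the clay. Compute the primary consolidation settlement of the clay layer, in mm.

S_c ≈ 82.6 mm

Mid-depth of clay below the ground surface: z = 3 + 2.9/2 = 4.45 m.
Total vertical stress at mid-clay: σ_v = 18.1×3 + 16.1×1.45 = 77.645 kPa.
Pore pressure: u = 9.81×(4.45 − 1.5) = 28.94 kPa.
Initial effective stress: σ'_0 = σ_v − u = 77.645 − 28.94 = 48.705 kPa.
Stress increase at mid-clay by the 2:1 spreading method:
Δσ ≈ qD²/(D+z)² = 88.3×4.5²/(4.5+4.45)² = 22.322 kPa
Final effective stress: σ'_f = σ'_0 + Δσ = 48.705 + 22.322 = 71.027 kPa.
Normally consolidated clay, so the full stress increment lies on the virgin compression line:
S_c = C_c·H/(1+e₀)·log₁₀(σ'_f/σ'_0) = 0.36×2.9/(1+1.07)×log₁₀(71.027/48.705)
    = 0.50435 × 0.16385 = 0.08264 m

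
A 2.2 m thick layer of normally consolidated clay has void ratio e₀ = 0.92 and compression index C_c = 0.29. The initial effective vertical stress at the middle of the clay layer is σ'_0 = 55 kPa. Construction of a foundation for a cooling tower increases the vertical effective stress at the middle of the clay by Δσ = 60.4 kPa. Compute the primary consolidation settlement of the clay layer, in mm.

Final effective stress: σ'_f = σ'_0 + Δσ = 55 + 60.4 = 115.4 kPa.
Normally consolidated clay, so the full stress increment lies on the virgin compression line:
S_c = C_c·H/(1+e₀)·log₁₀(σ'_f/σ'_0) = 0.29×2.2/(1+0.92)×log₁₀(115.4/55)
    = 0.33229 × 0.32184 = 0.1069 m

S_c ≈ 107 mm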